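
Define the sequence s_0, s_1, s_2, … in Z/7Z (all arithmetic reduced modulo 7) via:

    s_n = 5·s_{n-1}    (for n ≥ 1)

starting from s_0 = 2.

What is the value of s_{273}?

s_1 = 5·2 = 3
s_2 = 5·3 = 1
s_3 = 5·1 = 5
s_4 = 5·5 = 4
s_5 = 5·4 = 6
s_6 = 5·6 = 2
(s_6) = (2) = (s_0), so the sequence has period 6.
273 ≡ 3 (mod 6), hence s_273 = s_3 = 5.

5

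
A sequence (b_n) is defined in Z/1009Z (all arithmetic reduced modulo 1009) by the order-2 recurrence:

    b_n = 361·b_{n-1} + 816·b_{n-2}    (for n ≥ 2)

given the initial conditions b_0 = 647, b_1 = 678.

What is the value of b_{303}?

527

b_2 = 361·678 + 816·647 = 825
b_3 = 361·825 + 816·678 = 486
b_4 = 361·486 + 816·825 = 77
b_5 = 361·77 + 816·486 = 593
b_6 = 361·593 + 816·77 = 439
b_7 = 361·439 + 816·593 = 643
Continuing the recurrence:
  b_8 = 82;  b_9 = 349;  b_10 = 182;  b_11 = 363;  b_12 = 62;  b_13 = 755
  b_14 = 267;  b_15 = 113;  b_16 = 361;  b_17 = 549;  b_18 = 373;  b_19 = 444
  b_20 = 512;  b_21 = 258;  b_22 = 376;  b_23 = 177;  b_24 = 410;  b_25 = 841
  b_26 = 473;  b_27 = 368;  b_28 = 190;  b_29 = 593;  b_30 = 828;  b_31 = 821
  b_32 = 362;  b_33 = 481;  b_34 = 857;  b_35 = 618;  b_36 = 184;  b_37 = 627
  b_38 = 134;  b_39 = 11;  b_40 = 307;  b_41 = 741;  b_42 = 396;  b_43 = 952
  b_44 = 868;  b_45 = 460;  b_46 = 554;  b_47 = 224;  b_48 = 176;  b_49 = 124
  b_50 = 706;  b_51 = 882;  b_52 = 524;  b_53 = 776;  b_54 = 411;  b_55 = 621
  b_56 = 571;  b_57 = 513;  b_58 = 324;  b_59 = 802;  b_60 = 974;  b_61 = 73
  b_62 = 820;  b_63 = 420;  b_64 = 423;  b_65 = 4;  b_66 = 525;  b_67 = 70
  b_68 = 629;  b_69 = 660;  b_70 = 828;  b_71 = 1007;  b_72 = 914;  b_73 = 397
  b_74 = 212;  b_75 = 920;  b_76 = 612;  b_77 = 994;  b_78 = 576;  b_79 = 959
  b_80 = 943;  b_81 = 959;  b_82 = 742;  b_83 = 37;  b_84 = 312;  b_85 = 555
  b_86 = 897;  b_87 = 776;  b_88 = 61;  b_89 = 396;  b_90 = 13;  b_91 = 913
  b_92 = 168;  b_93 = 474;  b_94 = 457;  b_95 = 847;  b_96 = 631;  b_97 = 753
  b_98 = 718;  b_99 = 861;  b_100 = 717;  b_101 = 845;  b_102 = 179;  b_103 = 416
  b_104 = 603;  b_105 = 171;  b_106 = 847;  b_107 = 334;  b_108 = 490;  b_109 = 429
  b_110 = 768;  b_111 = 723;  b_112 = 780;  b_113 = 781;  b_114 = 231;  b_115 = 261
  b_116 = 197;  b_117 = 564;  b_118 = 107;  b_119 = 405;  b_120 = 438;  b_121 = 242
  b_122 = 810;  b_123 = 517;  b_124 = 37;  b_125 = 350;  b_126 = 147;  b_127 = 652
  b_128 = 156;  b_129 = 101;  b_130 = 299;  b_131 = 663;  b_132 = 16;  b_133 = 915
  b_134 = 311;  b_135 = 252;  b_136 = 679;  b_137 = 737;  b_138 = 813;  b_139 = 911
  b_140 = 432;  b_141 = 309;  b_142 = 930;  b_143 = 636;  b_144 = 665;  b_145 = 273
  b_146 = 478;  b_147 = 807;  b_148 = 300;  b_149 = 981;  b_150 = 604;  b_151 = 459
  b_152 = 695;  b_153 = 868;  b_154 = 620;  b_155 = 801;  b_156 = 998;  b_157 = 858
  b_158 = 80;  b_159 = 510;  b_160 = 167;  b_161 = 199;  b_162 = 257;  b_163 = 893
  b_164 = 342;  b_165 = 554;  b_166 = 800;  b_167 = 258;  b_168 = 287;  b_169 = 336
  b_170 = 320;  b_171 = 222;  b_172 = 220;  b_173 = 250;  b_174 = 367;  b_175 = 490
  b_176 = 114;  b_177 = 61;  b_178 = 19;  b_179 = 131;  b_180 = 237;  b_181 = 743
  b_182 = 502;  b_183 = 490;  b_184 = 293;  b_185 = 104;  b_186 = 166;  b_187 = 503
  b_188 = 213;  b_189 = 1003;  b_190 = 112;  b_191 = 221;  b_192 = 652;  b_193 = 0
  b_194 = 289;  b_195 = 402;  b_196 = 553;  b_197 = 967;  b_198 = 198;  b_199 = 882
  b_200 = 695;  b_201 = 958;  b_202 = 822;  b_203 = 858;  b_204 = 751;  b_205 = 581
  b_206 = 222;  b_207 = 297;  b_208 = 804;  b_209 = 853;  b_210 = 402;  b_211 = 673
  b_212 = 900;  b_213 = 274;  b_214 = 889;  b_215 = 662;  b_216 = 811;  b_217 = 538
  b_218 = 362;  b_219 = 614;  b_220 = 438;  b_221 = 265;  b_222 = 32;  b_223 = 767
  b_224 = 299;  b_225 = 268;  b_226 = 699;  b_227 = 833;  b_228 = 330;  b_229 = 739
  b_230 = 280;  b_231 = 831;  b_232 = 764;  b_233 = 395;  b_234 = 188;  b_235 = 714
  b_236 = 499;  b_237 = 968;  b_238 = 891;  b_239 = 630;  b_240 = 981;  b_241 = 481
  b_242 = 452;  b_243 = 718;  b_244 = 432;  b_245 = 225;  b_246 = 876;  b_247 = 381
  b_248 = 761;  b_249 = 397;  b_250 = 480;  b_251 = 804;  b_252 = 849;  b_253 = 976
  b_254 = 805;  b_255 = 328;  b_256 = 376;  b_257 = 793;  b_258 = 806;  b_259 = 693
  b_260 = 778;  b_261 = 804;  b_262 = 848;  b_263 = 615;  b_264 = 838;  b_265 = 185
  b_266 = 906;  b_267 = 769;  b_268 = 842;  b_269 = 159;  b_270 = 838;  b_271 = 410
  b_272 = 402;  b_273 = 407;  b_274 = 729;  b_275 = 980;  b_276 = 184;  b_277 = 382
  b_278 = 481;  b_279 = 24;  b_280 = 587;  b_281 = 430;  b_282 = 570;  b_283 = 691
  b_284 = 199;  b_285 = 25;  b_286 = 888;  b_287 = 935;  b_288 = 675;  b_289 = 662
  b_290 = 744;  b_291 = 567;  b_292 = 555;  b_293 = 114;  b_294 = 633;  b_295 = 675
  b_296 = 426;  b_297 = 304;  b_298 = 283;  b_299 = 104;  b_300 = 78;  b_301 = 14
b_302 = 361·14 + 816·78 = 90
b_303 = 361·90 + 816·14 = 527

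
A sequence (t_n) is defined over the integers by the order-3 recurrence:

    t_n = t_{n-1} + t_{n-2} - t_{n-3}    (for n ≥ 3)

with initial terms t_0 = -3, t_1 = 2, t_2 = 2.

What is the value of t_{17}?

42

t_3 = 1·2 + 1·2 + -1·-3 = 7
t_4 = 1·7 + 1·2 + -1·2 = 7
t_5 = 1·7 + 1·7 + -1·2 = 12
t_6 = 1·12 + 1·7 + -1·7 = 12
t_7 = 1·12 + 1·12 + -1·7 = 17
t_8 = 1·17 + 1·12 + -1·12 = 17
t_9 = 1·17 + 1·17 + -1·12 = 22
t_10 = 1·22 + 1·17 + -1·17 = 22
t_11 = 1·22 + 1·22 + -1·17 = 27
t_12 = 1·27 + 1·22 + -1·22 = 27
t_13 = 1·27 + 1·27 + -1·22 = 32
t_14 = 1·32 + 1·27 + -1·27 = 32
t_15 = 1·32 + 1·32 + -1·27 = 37
t_16 = 1·37 + 1·32 + -1·32 = 37
t_17 = 1·37 + 1·37 + -1·32 = 42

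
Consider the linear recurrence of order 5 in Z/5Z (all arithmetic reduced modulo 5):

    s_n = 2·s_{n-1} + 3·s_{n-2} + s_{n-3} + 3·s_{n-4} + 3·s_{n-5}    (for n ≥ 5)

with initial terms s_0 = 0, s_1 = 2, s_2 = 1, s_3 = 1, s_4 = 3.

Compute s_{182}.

0

s_5 = 2·3 + 3·1 + 1·1 + 3·2 + 3·0 = 1
s_6 = 2·1 + 3·3 + 1·1 + 3·1 + 3·2 = 1
s_7 = 2·1 + 3·1 + 1·3 + 3·1 + 3·1 = 4
s_8 = 2·4 + 3·1 + 1·1 + 3·3 + 3·1 = 4
s_9 = 2·4 + 3·4 + 1·1 + 3·1 + 3·3 = 3
s_10 = 2·3 + 3·4 + 1·4 + 3·1 + 3·1 = 3
Continuing the recurrence:
  s_11 = 4;  s_12 = 4;  s_13 = 4;  s_14 = 2;  s_15 = 1;  s_16 = 1
  s_17 = 1;  s_18 = 4;  s_19 = 1;  s_20 = 1;  s_21 = 0;  s_22 = 4
  s_23 = 4;  s_24 = 1;  s_25 = 1;  s_26 = 1;  s_27 = 0;  s_28 = 4
  s_29 = 0;  s_30 = 3;  s_31 = 3;  s_32 = 2;  s_33 = 3;  s_34 = 4
  s_35 = 2;  s_36 = 4;  s_37 = 3;  s_38 = 1;  s_39 = 3;  s_40 = 0
  s_41 = 1;  s_42 = 2;  s_43 = 4;  s_44 = 4;  s_45 = 0;  s_46 = 0
  s_47 = 2;  s_48 = 3;  s_49 = 4;  s_50 = 4;  s_51 = 4;  s_52 = 4
  s_53 = 0;  s_54 = 0;  s_55 = 3;  s_56 = 0;  s_57 = 1;  s_58 = 0
  s_59 = 2;  s_60 = 4;  s_61 = 2;  s_62 = 1;  s_63 = 3;  s_64 = 4
  s_65 = 1;  s_66 = 1;  s_67 = 1;  s_68 = 2;  s_69 = 3;  s_70 = 4
  s_71 = 0;  s_72 = 4;  s_73 = 2;  s_74 = 2;  s_75 = 1;  s_76 = 2
  s_77 = 2;  s_78 = 3;  s_79 = 3;  s_80 = 1;  s_81 = 1;  s_82 = 3
  s_83 = 3;  s_84 = 3;  s_85 = 4;  s_86 = 2;  s_87 = 2;  s_88 = 2
  s_89 = 3;  s_90 = 2;  s_91 = 2;  s_92 = 0;  s_93 = 3;  s_94 = 3
  s_95 = 2;  s_96 = 2;  s_97 = 2;  s_98 = 0;  s_99 = 3;  s_100 = 0
  s_101 = 1;  s_102 = 1;  s_103 = 4;  s_104 = 1;  s_105 = 3;  s_106 = 4
  s_107 = 3;  s_108 = 1;  s_109 = 2;  s_110 = 1;  s_111 = 0;  s_112 = 2
  s_113 = 4;  s_114 = 3;  s_115 = 3;  s_116 = 0;  s_117 = 0;  s_118 = 4
  s_119 = 1;  s_120 = 3;  s_121 = 3;  s_122 = 3;  s_123 = 3;  s_124 = 0
  s_125 = 0;  s_126 = 1;  s_127 = 0;  s_128 = 2;  s_129 = 0;  s_130 = 4
  s_131 = 3;  s_132 = 4;  s_133 = 2;  s_134 = 1;  s_135 = 3;  s_136 = 2
  s_137 = 2;  s_138 = 2;  s_139 = 4;  s_140 = 1;  s_141 = 3;  s_142 = 0
  s_143 = 3;  s_144 = 4;  s_145 = 4;  s_146 = 2;  s_147 = 4;  s_148 = 4
  s_149 = 1;  s_150 = 1;  s_151 = 2;  s_152 = 2;  s_153 = 1;  s_154 = 1
  s_155 = 1;  s_156 = 3;  s_157 = 4;  s_158 = 4;  s_159 = 4;  s_160 = 1
  s_161 = 4;  s_162 = 4;  s_163 = 0;  s_164 = 1;  s_165 = 1;  s_166 = 4
  s_167 = 4;  s_168 = 4;  s_169 = 0;  s_170 = 1;  s_171 = 0;  s_172 = 2
  s_173 = 2;  s_174 = 3;  s_175 = 2;  s_176 = 1;  s_177 = 3;  s_178 = 1
  s_179 = 2;  s_180 = 4
s_181 = 2·4 + 3·2 + 1·1 + 3·3 + 3·1 = 2
s_182 = 2·2 + 3·4 + 1·2 + 3·1 + 3·3 = 0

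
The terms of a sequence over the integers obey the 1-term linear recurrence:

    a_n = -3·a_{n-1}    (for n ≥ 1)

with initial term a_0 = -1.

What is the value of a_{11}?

a_1 = -3·-1 = 3
a_2 = -3·3 = -9
a_3 = -3·-9 = 27
a_4 = -3·27 = -81
a_5 = -3·-81 = 243
a_6 = -3·243 = -729
a_7 = -3·-729 = 2187
a_8 = -3·2187 = -6561
a_9 = -3·-6561 = 19683
a_10 = -3·19683 = -59049
a_11 = -3·-59049 = 177147

177147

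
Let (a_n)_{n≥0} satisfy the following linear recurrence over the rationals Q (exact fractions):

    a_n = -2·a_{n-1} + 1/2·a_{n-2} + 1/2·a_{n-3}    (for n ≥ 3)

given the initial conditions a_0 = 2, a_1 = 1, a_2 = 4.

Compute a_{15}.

a_3 = -2·4 + 1/2·1 + 1/2·2 = -13/2
a_4 = -2·-13/2 + 1/2·4 + 1/2·1 = 31/2
a_5 = -2·31/2 + 1/2·-13/2 + 1/2·4 = -129/4
a_6 = -2·-129/4 + 1/2·31/2 + 1/2·-13/2 = 69
a_7 = -2·69 + 1/2·-129/4 + 1/2·31/2 = -1171/8
a_8 = -2·-1171/8 + 1/2·69 + 1/2·-129/4 = 2489/8
a_9 = -2·2489/8 + 1/2·-1171/8 + 1/2·69 = -10575/16
a_10 = -2·-10575/16 + 1/2·2489/8 + 1/2·-1171/8 = 5617/4
a_11 = -2·5617/4 + 1/2·-10575/16 + 1/2·2489/8 = -95469/32
a_12 = -2·-95469/32 + 1/2·5617/4 + 1/2·-10575/16 = 202831/32
a_13 = -2·202831/32 + 1/2·-95469/32 + 1/2·5617/4 = -861857/64
a_14 = -2·-861857/64 + 1/2·202831/32 + 1/2·-95469/32 = 457769/16
a_15 = -2·457769/16 + 1/2·-861857/64 + 1/2·202831/32 = -7780499/128

-7780499/128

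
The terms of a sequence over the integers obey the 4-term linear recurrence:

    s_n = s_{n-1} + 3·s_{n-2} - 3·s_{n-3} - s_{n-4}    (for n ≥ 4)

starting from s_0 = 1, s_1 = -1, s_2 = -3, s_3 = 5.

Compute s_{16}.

-1811

s_4 = 1·5 + 3·-3 + -3·-1 + -1·1 = -2
s_5 = 1·-2 + 3·5 + -3·-3 + -1·-1 = 23
s_6 = 1·23 + 3·-2 + -3·5 + -1·-3 = 5
s_7 = 1·5 + 3·23 + -3·-2 + -1·5 = 75
s_8 = 1·75 + 3·5 + -3·23 + -1·-2 = 23
s_9 = 1·23 + 3·75 + -3·5 + -1·23 = 210
s_10 = 1·210 + 3·23 + -3·75 + -1·5 = 49
s_11 = 1·49 + 3·210 + -3·23 + -1·75 = 535
s_12 = 1·535 + 3·49 + -3·210 + -1·23 = 29
s_13 = 1·29 + 3·535 + -3·49 + -1·210 = 1277
s_14 = 1·1277 + 3·29 + -3·535 + -1·49 = -290
s_15 = 1·-290 + 3·1277 + -3·29 + -1·535 = 2919
s_16 = 1·2919 + 3·-290 + -3·1277 + -1·29 = -1811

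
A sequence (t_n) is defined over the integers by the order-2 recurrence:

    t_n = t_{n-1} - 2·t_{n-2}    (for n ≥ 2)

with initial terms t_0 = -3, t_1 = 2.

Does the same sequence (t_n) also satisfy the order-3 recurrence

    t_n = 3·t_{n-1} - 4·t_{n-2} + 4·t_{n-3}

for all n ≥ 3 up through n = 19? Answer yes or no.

yes

Terms t_0..t_19: -3, 2, 8, 4, -12, -20, 4, 44, 36, -52, -124, -20, 228, 268, -188, -724, -348, 1100, 1796, -404
n=3: candidate gives 4, actual t_3 = 4 ✓
n=4: candidate gives -12, actual t_4 = -12 ✓
n=5: candidate gives -20, actual t_5 = -20 ✓
n=6: candidate gives 4, actual t_6 = 4 ✓
n=7: candidate gives 44, actual t_7 = 44 ✓
n=8: candidate gives 36, actual t_8 = 36 ✓
n=9: candidate gives -52, actual t_9 = -52 ✓
n=10: candidate gives -124, actual t_10 = -124 ✓
n=11: candidate gives -20, actual t_11 = -20 ✓
n=12: candidate gives 228, actual t_12 = 228 ✓
n=13: candidate gives 268, actual t_13 = 268 ✓
n=14: candidate gives -188, actual t_14 = -188 ✓
n=15: candidate gives -724, actual t_15 = -724 ✓
n=16: candidate gives -348, actual t_16 = -348 ✓
n=17: candidate gives 1100, actual t_17 = 1100 ✓
n=18: candidate gives 1796, actual t_18 = 1796 ✓
n=19: candidate gives -404, actual t_19 = -404 ✓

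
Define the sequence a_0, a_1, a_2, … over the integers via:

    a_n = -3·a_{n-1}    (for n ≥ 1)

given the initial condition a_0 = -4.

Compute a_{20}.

-13947137604

a_1 = -3·-4 = 12
a_2 = -3·12 = -36
a_3 = -3·-36 = 108
a_4 = -3·108 = -324
a_5 = -3·-324 = 972
a_6 = -3·972 = -2916
a_7 = -3·-2916 = 8748
a_8 = -3·8748 = -26244
a_9 = -3·-26244 = 78732
a_10 = -3·78732 = -236196
a_11 = -3·-236196 = 708588
a_12 = -3·708588 = -2125764
a_13 = -3·-2125764 = 6377292
a_14 = -3·6377292 = -19131876
a_15 = -3·-19131876 = 57395628
a_16 = -3·57395628 = -172186884
a_17 = -3·-172186884 = 516560652
a_18 = -3·516560652 = -1549681956
a_19 = -3·-1549681956 = 4649045868
a_20 = -3·4649045868 = -13947137604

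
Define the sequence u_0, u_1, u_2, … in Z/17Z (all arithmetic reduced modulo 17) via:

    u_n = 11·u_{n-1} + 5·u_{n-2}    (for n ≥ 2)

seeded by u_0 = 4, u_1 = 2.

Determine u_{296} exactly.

14

u_2 = 11·2 + 5·4 = 8
u_3 = 11·8 + 5·2 = 13
u_4 = 11·13 + 5·8 = 13
u_5 = 11·13 + 5·13 = 4
u_6 = 11·4 + 5·13 = 7
u_7 = 11·7 + 5·4 = 12
u_8 = 11·12 + 5·7 = 14
u_9 = 11·14 + 5·12 = 10
u_10 = 11·10 + 5·14 = 10
u_11 = 11·10 + 5·10 = 7
u_12 = 11·7 + 5·10 = 8
u_13 = 11·8 + 5·7 = 4
u_14 = 11·4 + 5·8 = 16
u_15 = 11·16 + 5·4 = 9
u_16 = 11·9 + 5·16 = 9
u_17 = 11·9 + 5·9 = 8
u_18 = 11·8 + 5·9 = 14
u_19 = 11·14 + 5·8 = 7
u_20 = 11·7 + 5·14 = 11
u_21 = 11·11 + 5·7 = 3
u_22 = 11·3 + 5·11 = 3
u_23 = 11·3 + 5·3 = 14
u_24 = 11·14 + 5·3 = 16
u_25 = 11·16 + 5·14 = 8
u_26 = 11·8 + 5·16 = 15
u_27 = 11·15 + 5·8 = 1
u_28 = 11·1 + 5·15 = 1
u_29 = 11·1 + 5·1 = 16
u_30 = 11·16 + 5·1 = 11
u_31 = 11·11 + 5·16 = 14
u_32 = 11·14 + 5·11 = 5
u_33 = 11·5 + 5·14 = 6
u_34 = 11·6 + 5·5 = 6
u_35 = 11·6 + 5·6 = 11
u_36 = 11·11 + 5·6 = 15
u_37 = 11·15 + 5·11 = 16
u_38 = 11·16 + 5·15 = 13
u_39 = 11·13 + 5·16 = 2
u_40 = 11·2 + 5·13 = 2
u_41 = 11·2 + 5·2 = 15
u_42 = 11·15 + 5·2 = 5
u_43 = 11·5 + 5·15 = 11
u_44 = 11·11 + 5·5 = 10
u_45 = 11·10 + 5·11 = 12
u_46 = 11·12 + 5·10 = 12
u_47 = 11·12 + 5·12 = 5
u_48 = 11·5 + 5·12 = 13
u_49 = 11·13 + 5·5 = 15
u_50 = 11·15 + 5·13 = 9
u_51 = 11·9 + 5·15 = 4
u_52 = 11·4 + 5·9 = 4
u_53 = 11·4 + 5·4 = 13
u_54 = 11·13 + 5·4 = 10
u_55 = 11·10 + 5·13 = 5
u_56 = 11·5 + 5·10 = 3
u_57 = 11·3 + 5·5 = 7
u_58 = 11·7 + 5·3 = 7
u_59 = 11·7 + 5·7 = 10
u_60 = 11·10 + 5·7 = 9
u_61 = 11·9 + 5·10 = 13
u_62 = 11·13 + 5·9 = 1
u_63 = 11·1 + 5·13 = 8
u_64 = 11·8 + 5·1 = 8
u_65 = 11·8 + 5·8 = 9
u_66 = 11·9 + 5·8 = 3
u_67 = 11·3 + 5·9 = 10
u_68 = 11·10 + 5·3 = 6
u_69 = 11·6 + 5·10 = 14
u_70 = 11·14 + 5·6 = 14
u_71 = 11·14 + 5·14 = 3
u_72 = 11·3 + 5·14 = 1
u_73 = 11·1 + 5·3 = 9
u_74 = 11·9 + 5·1 = 2
u_75 = 11·2 + 5·9 = 16
u_76 = 11·16 + 5·2 = 16
u_77 = 11·16 + 5·16 = 1
u_78 = 11·1 + 5·16 = 6
u_79 = 11·6 + 5·1 = 3
u_80 = 11·3 + 5·6 = 12
u_81 = 11·12 + 5·3 = 11
u_82 = 11·11 + 5·12 = 11
u_83 = 11·11 + 5·11 = 6
u_84 = 11·6 + 5·11 = 2
u_85 = 11·2 + 5·6 = 1
u_86 = 11·1 + 5·2 = 4
u_87 = 11·4 + 5·1 = 15
u_88 = 11·15 + 5·4 = 15
u_89 = 11·15 + 5·15 = 2
u_90 = 11·2 + 5·15 = 12
u_91 = 11·12 + 5·2 = 6
u_92 = 11·6 + 5·12 = 7
u_93 = 11·7 + 5·6 = 5
u_94 = 11·5 + 5·7 = 5
u_95 = 11·5 + 5·5 = 12
u_96 = 11·12 + 5·5 = 4
u_97 = 11·4 + 5·12 = 2
(u_96, u_97) = (4, 2) = (u_0, u_1), so the sequence has period 96.
296 ≡ 8 (mod 96), hence u_296 = u_8 = 14.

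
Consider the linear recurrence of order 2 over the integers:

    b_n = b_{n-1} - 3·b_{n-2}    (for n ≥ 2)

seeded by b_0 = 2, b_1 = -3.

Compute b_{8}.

b_2 = 1·-3 + -3·2 = -9
b_3 = 1·-9 + -3·-3 = 0
b_4 = 1·0 + -3·-9 = 27
b_5 = 1·27 + -3·0 = 27
b_6 = 1·27 + -3·27 = -54
b_7 = 1·-54 + -3·27 = -135
b_8 = 1·-135 + -3·-54 = 27

27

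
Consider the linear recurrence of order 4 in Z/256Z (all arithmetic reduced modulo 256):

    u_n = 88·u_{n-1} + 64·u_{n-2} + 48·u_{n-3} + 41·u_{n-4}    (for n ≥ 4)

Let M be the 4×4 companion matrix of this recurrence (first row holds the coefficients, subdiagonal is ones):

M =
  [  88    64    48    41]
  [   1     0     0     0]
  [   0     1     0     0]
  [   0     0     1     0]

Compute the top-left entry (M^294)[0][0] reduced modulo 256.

64

(M^294)[0][0] is the top entry after applying M 294 times to the unit state (1, 0, 0, 0). Equivalently it is h_{297} for the auxiliary sequence (h_n) obeying the same recurrence with h_3 = 1 and h_i = 0 for 0 ≤ i < 3:
h_4 = 88·1 + 64·0 + 48·0 + 41·0 = 88
h_5 = 88·88 + 64·1 + 48·0 + 41·0 = 128
h_6 = 88·128 + 64·88 + 48·1 + 41·0 = 48
h_7 = 88·48 + 64·128 + 48·88 + 41·1 = 41
h_8 = 88·41 + 64·48 + 48·128 + 41·88 = 48
h_9 = 88·48 + 64·41 + 48·48 + 41·128 = 64
Continuing the recurrence:
  h_10 = 96;  h_11 = 145;  h_12 = 136;  h_13 = 64;  h_14 = 144;  h_15 = 57
  h_16 = 96;  h_17 = 128;  h_18 = 192;  h_19 = 33;  h_20 = 184;  h_21 = 0
  h_22 = 240;  h_23 = 73;  h_24 = 144;  h_25 = 192;  h_26 = 32;  h_27 = 177
  h_28 = 232;  h_29 = 192;  h_30 = 80;  h_31 = 89;  h_32 = 192;  h_33 = 0
  h_34 = 128;  h_35 = 65;  h_36 = 24;  h_37 = 128;  h_38 = 176;  h_39 = 105
  h_40 = 240;  h_41 = 64;  h_42 = 224;  h_43 = 209;  h_44 = 72;  h_45 = 64
  h_46 = 16;  h_47 = 121;  h_48 = 32;  h_49 = 128;  h_50 = 64;  h_51 = 97
  h_52 = 120;  h_53 = 0;  h_54 = 112;  h_55 = 137;  h_56 = 80;  h_57 = 192
  h_58 = 160;  h_59 = 241;  h_60 = 168;  h_61 = 192;  h_62 = 208;  h_63 = 153
  h_64 = 128;  h_65 = 0;  h_66 = 0;  h_67 = 129;  h_68 = 216;  h_69 = 128
  h_70 = 48;  h_71 = 169;  h_72 = 176;  h_73 = 64;  h_74 = 96;  h_75 = 17
  h_76 = 8;  h_77 = 64;  h_78 = 144;  h_79 = 185;  h_80 = 224;  h_81 = 128
  h_82 = 192;  h_83 = 161;  h_84 = 56;  h_85 = 0;  h_86 = 240;  h_87 = 201
  h_88 = 16;  h_89 = 192;  h_90 = 32;  h_91 = 49;  h_92 = 104;  h_93 = 192
  h_94 = 80;  h_95 = 217;  h_96 = 64;  h_97 = 0;  h_98 = 128;  h_99 = 193
  h_100 = 152;  h_101 = 128;  h_102 = 176;  h_103 = 233;  h_104 = 112;  h_105 = 64
  h_106 = 224;  h_107 = 81;  h_108 = 200;  h_109 = 64;  h_110 = 16;  h_111 = 249
  h_112 = 160;  h_113 = 128;  h_114 = 64;  h_115 = 225;  h_116 = 248;  h_117 = 0
  h_118 = 112;  h_119 = 9;  h_120 = 208;  h_121 = 192;  h_122 = 160;  h_123 = 113
  h_124 = 40;  h_125 = 192;  h_126 = 208;  h_127 = 25;  h_128 = 0;  h_129 = 0
  h_130 = 0;  h_131 = 1;  h_132 = 88;  h_133 = 128;  h_134 = 48;  h_135 = 41
  h_136 = 48;  h_137 = 64;  h_138 = 96;  h_139 = 145;  h_140 = 136;  h_141 = 64
  h_142 = 144;  h_143 = 57;  h_144 = 96;  h_145 = 128;  h_146 = 192;  h_147 = 33
  h_148 = 184;  h_149 = 0;  h_150 = 240;  h_151 = 73;  h_152 = 144;  h_153 = 192
  h_154 = 32;  h_155 = 177;  h_156 = 232;  h_157 = 192;  h_158 = 80;  h_159 = 89
  h_160 = 192;  h_161 = 0;  h_162 = 128;  h_163 = 65;  h_164 = 24;  h_165 = 128
  h_166 = 176;  h_167 = 105;  h_168 = 240;  h_169 = 64;  h_170 = 224;  h_171 = 209
  h_172 = 72;  h_173 = 64;  h_174 = 16;  h_175 = 121;  h_176 = 32;  h_177 = 128
  h_178 = 64;  h_179 = 97;  h_180 = 120;  h_181 = 0;  h_182 = 112;  h_183 = 137
  h_184 = 80;  h_185 = 192;  h_186 = 160;  h_187 = 241;  h_188 = 168;  h_189 = 192
  h_190 = 208;  h_191 = 153;  h_192 = 128;  h_193 = 0;  h_194 = 0;  h_195 = 129
  h_196 = 216;  h_197 = 128;  h_198 = 48;  h_199 = 169;  h_200 = 176;  h_201 = 64
  h_202 = 96;  h_203 = 17;  h_204 = 8;  h_205 = 64;  h_206 = 144;  h_207 = 185
  h_208 = 224;  h_209 = 128;  h_210 = 192;  h_211 = 161;  h_212 = 56;  h_213 = 0
  h_214 = 240;  h_215 = 201;  h_216 = 16;  h_217 = 192;  h_218 = 32;  h_219 = 49
  h_220 = 104;  h_221 = 192;  h_222 = 80;  h_223 = 217;  h_224 = 64;  h_225 = 0
  h_226 = 128;  h_227 = 193;  h_228 = 152;  h_229 = 128;  h_230 = 176;  h_231 = 233
  h_232 = 112;  h_233 = 64;  h_234 = 224;  h_235 = 81;  h_236 = 200;  h_237 = 64
  h_238 = 16;  h_239 = 249;  h_240 = 160;  h_241 = 128;  h_242 = 64;  h_243 = 225
  h_244 = 248;  h_245 = 0;  h_246 = 112;  h_247 = 9;  h_248 = 208;  h_249 = 192
  h_250 = 160;  h_251 = 113;  h_252 = 40;  h_253 = 192;  h_254 = 208;  h_255 = 25
  h_256 = 0;  h_257 = 0;  h_258 = 0;  h_259 = 1;  h_260 = 88;  h_261 = 128
  h_262 = 48;  h_263 = 41;  h_264 = 48;  h_265 = 64;  h_266 = 96;  h_267 = 145
  h_268 = 136;  h_269 = 64;  h_270 = 144;  h_271 = 57;  h_272 = 96;  h_273 = 128
  h_274 = 192;  h_275 = 33;  h_276 = 184;  h_277 = 0;  h_278 = 240;  h_279 = 73
  h_280 = 144;  h_281 = 192;  h_282 = 32;  h_283 = 177;  h_284 = 232;  h_285 = 192
  h_286 = 80;  h_287 = 89;  h_288 = 192;  h_289 = 0;  h_290 = 128;  h_291 = 65
  h_292 = 24;  h_293 = 128;  h_294 = 176;  h_295 = 105
h_296 = 88·105 + 64·176 + 48·128 + 41·24 = 240
h_297 = 88·240 + 64·105 + 48·176 + 41·128 = 64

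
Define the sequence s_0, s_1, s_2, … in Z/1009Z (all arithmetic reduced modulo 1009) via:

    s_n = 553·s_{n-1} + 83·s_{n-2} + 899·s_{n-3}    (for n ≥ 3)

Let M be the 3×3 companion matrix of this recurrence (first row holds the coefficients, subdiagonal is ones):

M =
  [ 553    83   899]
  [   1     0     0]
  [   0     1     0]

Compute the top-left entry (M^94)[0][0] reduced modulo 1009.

820

(M^94)[0][0] is the top entry after applying M 94 times to the unit state (1, 0, 0). Equivalently it is h_{96} for the auxiliary sequence (h_n) obeying the same recurrence with h_2 = 1 and h_i = 0 for 0 ≤ i < 2:
h_3 = 553·1 + 83·0 + 899·0 = 553
h_4 = 553·553 + 83·1 + 899·0 = 165
h_5 = 553·165 + 83·553 + 899·1 = 819
h_6 = 553·819 + 83·165 + 899·553 = 154
h_7 = 553·154 + 83·819 + 899·165 = 792
h_8 = 553·792 + 83·154 + 899·819 = 455
h_9 = 553·455 + 83·792 + 899·154 = 738
h_10 = 553·738 + 83·455 + 899·792 = 564
h_11 = 553·564 + 83·738 + 899·455 = 216
h_12 = 553·216 + 83·564 + 899·738 = 324
h_13 = 553·324 + 83·216 + 899·564 = 863
h_14 = 553·863 + 83·324 + 899·216 = 87
h_15 = 553·87 + 83·863 + 899·324 = 353
h_16 = 553·353 + 83·87 + 899·863 = 546
h_17 = 553·546 + 83·353 + 899·87 = 805
h_18 = 553·805 + 83·546 + 899·353 = 630
h_19 = 553·630 + 83·805 + 899·546 = 986
h_20 = 553·986 + 83·630 + 899·805 = 462
h_21 = 553·462 + 83·986 + 899·630 = 639
h_22 = 553·639 + 83·462 + 899·986 = 733
h_23 = 553·733 + 83·639 + 899·462 = 939
h_24 = 553·939 + 83·733 + 899·639 = 271
h_25 = 553·271 + 83·939 + 899·733 = 865
h_26 = 553·865 + 83·271 + 899·939 = 2
h_27 = 553·2 + 83·865 + 899·271 = 713
h_28 = 553·713 + 83·2 + 899·865 = 641
h_29 = 553·641 + 83·713 + 899·2 = 751
h_30 = 553·751 + 83·641 + 899·713 = 602
h_31 = 553·602 + 83·751 + 899·641 = 840
h_32 = 553·840 + 83·602 + 899·751 = 24
h_33 = 553·24 + 83·840 + 899·602 = 628
h_34 = 553·628 + 83·24 + 899·840 = 590
h_35 = 553·590 + 83·628 + 899·24 = 406
h_36 = 553·406 + 83·590 + 899·628 = 590
h_37 = 553·590 + 83·406 + 899·590 = 440
h_38 = 553·440 + 83·590 + 899·406 = 425
h_39 = 553·425 + 83·440 + 899·590 = 809
h_40 = 553·809 + 83·425 + 899·440 = 382
h_41 = 553·382 + 83·809 + 899·425 = 582
h_42 = 553·582 + 83·382 + 899·809 = 204
h_43 = 553·204 + 83·582 + 899·382 = 36
h_44 = 553·36 + 83·204 + 899·582 = 63
h_45 = 553·63 + 83·36 + 899·204 = 252
h_46 = 553·252 + 83·63 + 899·36 = 374
h_47 = 553·374 + 83·252 + 899·63 = 846
h_48 = 553·846 + 83·374 + 899·252 = 966
h_49 = 553·966 + 83·846 + 899·374 = 254
h_50 = 553·254 + 83·966 + 899·846 = 446
h_51 = 553·446 + 83·254 + 899·966 = 20
h_52 = 553·20 + 83·446 + 899·254 = 967
h_53 = 553·967 + 83·20 + 899·446 = 4
h_54 = 553·4 + 83·967 + 899·20 = 562
h_55 = 553·562 + 83·4 + 899·967 = 930
h_56 = 553·930 + 83·562 + 899·4 = 501
h_57 = 553·501 + 83·930 + 899·562 = 822
h_58 = 553·822 + 83·501 + 899·930 = 339
h_59 = 553·339 + 83·822 + 899·501 = 801
h_60 = 553·801 + 83·339 + 899·822 = 277
h_61 = 553·277 + 83·801 + 899·339 = 754
h_62 = 553·754 + 83·277 + 899·801 = 711
h_63 = 553·711 + 83·754 + 899·277 = 506
h_64 = 553·506 + 83·711 + 899·754 = 614
h_65 = 553·614 + 83·506 + 899·711 = 630
h_66 = 553·630 + 83·614 + 899·506 = 632
h_67 = 553·632 + 83·630 + 899·614 = 267
h_68 = 553·267 + 83·632 + 899·630 = 646
h_69 = 553·646 + 83·267 + 899·632 = 116
h_70 = 553·116 + 83·646 + 899·267 = 613
h_71 = 553·613 + 83·116 + 899·646 = 82
h_72 = 553·82 + 83·613 + 899·116 = 727
h_73 = 553·727 + 83·82 + 899·613 = 365
h_74 = 553·365 + 83·727 + 899·82 = 916
h_75 = 553·916 + 83·365 + 899·727 = 805
h_76 = 553·805 + 83·916 + 899·365 = 759
h_77 = 553·759 + 83·805 + 899·916 = 344
h_78 = 553·344 + 83·759 + 899·805 = 212
h_79 = 553·212 + 83·344 + 899·759 = 749
h_80 = 553·749 + 83·212 + 899·344 = 443
h_81 = 553·443 + 83·749 + 899·212 = 297
h_82 = 553·297 + 83·443 + 899·749 = 567
h_83 = 553·567 + 83·297 + 899·443 = 898
h_84 = 553·898 + 83·567 + 899·297 = 431
h_85 = 553·431 + 83·898 + 899·567 = 275
h_86 = 553·275 + 83·431 + 899·898 = 276
h_87 = 553·276 + 83·275 + 899·431 = 909
h_88 = 553·909 + 83·276 + 899·275 = 925
h_89 = 553·925 + 83·909 + 899·276 = 653
h_90 = 553·653 + 83·925 + 899·909 = 888
h_91 = 553·888 + 83·653 + 899·925 = 562
h_92 = 553·562 + 83·888 + 899·653 = 879
h_93 = 553·879 + 83·562 + 899·888 = 174
h_94 = 553·174 + 83·879 + 899·562 = 405
h_95 = 553·405 + 83·174 + 899·879 = 457
h_96 = 553·457 + 83·405 + 899·174 = 820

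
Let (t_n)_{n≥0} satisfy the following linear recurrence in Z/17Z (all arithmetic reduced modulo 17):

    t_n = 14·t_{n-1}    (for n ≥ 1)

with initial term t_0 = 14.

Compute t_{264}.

t_1 = 14·14 = 9
t_2 = 14·9 = 7
t_3 = 14·7 = 13
t_4 = 14·13 = 12
t_5 = 14·12 = 15
t_6 = 14·15 = 6
t_7 = 14·6 = 16
t_8 = 14·16 = 3
t_9 = 14·3 = 8
t_10 = 14·8 = 10
t_11 = 14·10 = 4
t_12 = 14·4 = 5
t_13 = 14·5 = 2
t_14 = 14·2 = 11
t_15 = 14·11 = 1
t_16 = 14·1 = 14
(t_16) = (14) = (t_0), so the sequence has period 16.
264 ≡ 8 (mod 16), hence t_264 = t_8 = 3.

3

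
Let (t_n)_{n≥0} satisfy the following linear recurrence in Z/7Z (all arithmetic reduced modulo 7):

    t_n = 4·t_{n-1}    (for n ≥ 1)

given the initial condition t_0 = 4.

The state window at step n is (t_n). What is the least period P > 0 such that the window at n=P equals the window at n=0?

n=0: window = (4)
n=1: window = (2)
n=2: window = (1)
n=3: window = (4)
window at n=3 equals window at n=0 → period = 3

3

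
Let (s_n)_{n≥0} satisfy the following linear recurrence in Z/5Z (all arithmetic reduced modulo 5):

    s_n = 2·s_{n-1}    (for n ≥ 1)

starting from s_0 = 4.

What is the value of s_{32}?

s_1 = 2·4 = 3
s_2 = 2·3 = 1
s_3 = 2·1 = 2
s_4 = 2·2 = 4
(s_4) = (4) = (s_0), so the sequence has period 4.
32 ≡ 0 (mod 4), hence s_32 = s_0 = 4.

4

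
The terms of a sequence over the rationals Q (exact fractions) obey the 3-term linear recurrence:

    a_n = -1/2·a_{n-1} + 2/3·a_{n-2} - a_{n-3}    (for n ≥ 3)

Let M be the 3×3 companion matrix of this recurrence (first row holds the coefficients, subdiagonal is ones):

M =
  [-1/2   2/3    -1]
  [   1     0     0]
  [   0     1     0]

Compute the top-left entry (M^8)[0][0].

(M^8)[0][0] is the top entry after applying M 8 times to the unit state (1, 0, 0). Equivalently it is h_{10} for the auxiliary sequence (h_n) obeying the same recurrence with h_2 = 1 and h_i = 0 for 0 ≤ i < 2:
h_3 = -1/2·1 + 2/3·0 + -1·0 = -1/2
h_4 = -1/2·-1/2 + 2/3·1 + -1·0 = 11/12
h_5 = -1/2·11/12 + 2/3·-1/2 + -1·1 = -43/24
h_6 = -1/2·-43/24 + 2/3·11/12 + -1·-1/2 = 289/144
h_7 = -1/2·289/144 + 2/3·-43/24 + -1·11/12 = -299/96
h_8 = -1/2·-299/96 + 2/3·289/144 + -1·-43/24 = 8099/1728
h_9 = -1/2·8099/1728 + 2/3·-299/96 + -1·289/144 = -22211/3456
h_10 = -1/2·-22211/3456 + 2/3·8099/1728 + -1·-299/96 = 196009/20736

196009/20736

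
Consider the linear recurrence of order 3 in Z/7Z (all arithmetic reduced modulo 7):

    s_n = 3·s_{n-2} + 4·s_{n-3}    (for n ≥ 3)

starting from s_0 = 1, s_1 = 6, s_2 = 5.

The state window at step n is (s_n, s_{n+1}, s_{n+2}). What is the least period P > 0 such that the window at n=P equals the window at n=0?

n=0: window = (1, 6, 5)
n=1: window = (6, 5, 1)
n=2: window = (5, 1, 4)
n=3: window = (1, 4, 2)
n=4: window = (4, 2, 2)
n=5: window = (2, 2, 1)
n=6: window = (2, 1, 0)
n=7: window = (1, 0, 4)
n=8: window = (0, 4, 4)
n=9: window = (4, 4, 5)
n=10: window = (4, 5, 0)
n=11: window = (5, 0, 3)
n=12: window = (0, 3, 6)
n=13: window = (3, 6, 2)
n=14: window = (6, 2, 2)
n=15: window = (2, 2, 2)
n=16: window = (2, 2, 0)
n=17: window = (2, 0, 0)
n=18: window = (0, 0, 1)
n=19: window = (0, 1, 0)
n=20: window = (1, 0, 3)
n=21: window = (0, 3, 4)
n=22: window = (3, 4, 2)
n=23: window = (4, 2, 3)
n=24: window = (2, 3, 1)
n=25: window = (3, 1, 3)
n=26: window = (1, 3, 1)
n=27: window = (3, 1, 6)
n=28: window = (1, 6, 1)
n=29: window = (6, 1, 1)
n=30: window = (1, 1, 6)
n=31: window = (1, 6, 0)
n=32: window = (6, 0, 1)
n=33: window = (0, 1, 3)
n=34: window = (1, 3, 3)
n=35: window = (3, 3, 6)
n=36: window = (3, 6, 0)
n=37: window = (6, 0, 2)
n=38: window = (0, 2, 3)
n=39: window = (2, 3, 6)
n=40: window = (3, 6, 3)
…
n=46: window = (2, 4, 1)
n=47: window = (4, 1, 6)
n=48: window = (1, 6, 5)
window at n=48 equals window at n=0 → period = 48

48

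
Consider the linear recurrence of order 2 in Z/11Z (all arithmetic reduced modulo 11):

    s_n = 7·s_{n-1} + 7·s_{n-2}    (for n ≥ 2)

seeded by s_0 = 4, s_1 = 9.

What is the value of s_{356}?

5

s_2 = 7·9 + 7·4 = 3
s_3 = 7·3 + 7·9 = 7
s_4 = 7·7 + 7·3 = 4
s_5 = 7·4 + 7·7 = 0
s_6 = 7·0 + 7·4 = 6
s_7 = 7·6 + 7·0 = 9
s_8 = 7·9 + 7·6 = 6
s_9 = 7·6 + 7·9 = 6
s_10 = 7·6 + 7·6 = 7
s_11 = 7·7 + 7·6 = 3
s_12 = 7·3 + 7·7 = 4
s_13 = 7·4 + 7·3 = 5
s_14 = 7·5 + 7·4 = 8
s_15 = 7·8 + 7·5 = 3
s_16 = 7·3 + 7·8 = 0
s_17 = 7·0 + 7·3 = 10
s_18 = 7·10 + 7·0 = 4
s_19 = 7·4 + 7·10 = 10
s_20 = 7·10 + 7·4 = 10
s_21 = 7·10 + 7·10 = 8
s_22 = 7·8 + 7·10 = 5
s_23 = 7·5 + 7·8 = 3
s_24 = 7·3 + 7·5 = 1
s_25 = 7·1 + 7·3 = 6
s_26 = 7·6 + 7·1 = 5
s_27 = 7·5 + 7·6 = 0
s_28 = 7·0 + 7·5 = 2
s_29 = 7·2 + 7·0 = 3
s_30 = 7·3 + 7·2 = 2
s_31 = 7·2 + 7·3 = 2
s_32 = 7·2 + 7·2 = 6
s_33 = 7·6 + 7·2 = 1
s_34 = 7·1 + 7·6 = 5
s_35 = 7·5 + 7·1 = 9
s_36 = 7·9 + 7·5 = 10
s_37 = 7·10 + 7·9 = 1
s_38 = 7·1 + 7·10 = 0
s_39 = 7·0 + 7·1 = 7
s_40 = 7·7 + 7·0 = 5
s_41 = 7·5 + 7·7 = 7
s_42 = 7·7 + 7·5 = 7
s_43 = 7·7 + 7·7 = 10
s_44 = 7·10 + 7·7 = 9
s_45 = 7·9 + 7·10 = 1
s_46 = 7·1 + 7·9 = 4
s_47 = 7·4 + 7·1 = 2
s_48 = 7·2 + 7·4 = 9
s_49 = 7·9 + 7·2 = 0
s_50 = 7·0 + 7·9 = 8
s_51 = 7·8 + 7·0 = 1
s_52 = 7·1 + 7·8 = 8
s_53 = 7·8 + 7·1 = 8
s_54 = 7·8 + 7·8 = 2
s_55 = 7·2 + 7·8 = 4
s_56 = 7·4 + 7·2 = 9
(s_55, s_56) = (4, 9) = (s_0, s_1), so the sequence has period 55.
356 ≡ 26 (mod 55), hence s_356 = s_26 = 5.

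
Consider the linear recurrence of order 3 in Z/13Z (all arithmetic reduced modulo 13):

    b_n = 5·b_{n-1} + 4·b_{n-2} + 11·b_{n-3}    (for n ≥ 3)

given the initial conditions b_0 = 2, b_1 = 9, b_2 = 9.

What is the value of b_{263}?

b_3 = 5·9 + 4·9 + 11·2 = 12
b_4 = 5·12 + 4·9 + 11·9 = 0
b_5 = 5·0 + 4·12 + 11·9 = 4
b_6 = 5·4 + 4·0 + 11·12 = 9
b_7 = 5·9 + 4·4 + 11·0 = 9
b_8 = 5·9 + 4·9 + 11·4 = 8
Continuing the recurrence:
  b_9 = 6;  b_10 = 5;  b_11 = 7;  b_12 = 4;  b_13 = 12;  b_14 = 10
  b_15 = 12;  b_16 = 11;  b_17 = 5;  b_18 = 6;  b_19 = 2;  b_20 = 11
  b_21 = 12;  b_22 = 9;  b_23 = 6;  b_24 = 3;  b_25 = 8;  b_26 = 1
  b_27 = 5;  b_28 = 0;  b_29 = 5;  b_30 = 2;  b_31 = 4;  b_32 = 5
  b_33 = 11;  b_34 = 2;  b_35 = 5;  b_36 = 11;  b_37 = 6;  b_38 = 12
  b_39 = 10;  b_40 = 8;  b_41 = 4;  b_42 = 6;  b_43 = 4;  b_44 = 10
  b_45 = 2;  b_46 = 3;  b_47 = 3;  b_48 = 10;  b_49 = 4;  b_50 = 2
  b_51 = 6;  b_52 = 4;  b_53 = 1;  b_54 = 9;  b_55 = 2;  b_56 = 5
  b_57 = 2;  b_58 = 0;  b_59 = 11;  b_60 = 12;  b_61 = 0;  b_62 = 0
  b_63 = 2;  b_64 = 10;  b_65 = 6;  b_66 = 1;  b_67 = 9;  b_68 = 11
  b_69 = 11;  b_70 = 3;  b_71 = 11;  b_72 = 6;  b_73 = 3;  b_74 = 4
  b_75 = 7;  b_76 = 6;  b_77 = 11;  b_78 = 0;  b_79 = 6;  b_80 = 8
  b_81 = 12;  b_82 = 2;  b_83 = 3;  b_84 = 12;  b_85 = 3;  b_86 = 5
  b_87 = 0;  b_88 = 1;  b_89 = 8;  b_90 = 5;  b_91 = 3;  b_92 = 6
  b_93 = 6;  b_94 = 9;  b_95 = 5;  b_96 = 10;  b_97 = 0;  b_98 = 4
  b_99 = 0;  b_100 = 3;  b_101 = 7;  b_102 = 8;  b_103 = 10;  b_104 = 3
  b_105 = 0;  b_106 = 5;  b_107 = 6;  b_108 = 11;  b_109 = 4;  b_110 = 0
  b_111 = 7;  b_112 = 1;  b_113 = 7;  b_114 = 12;  b_115 = 8;  b_116 = 9
  b_117 = 1;  b_118 = 12;  b_119 = 7;  b_120 = 3;  b_121 = 6;  b_122 = 2
  b_123 = 2;  b_124 = 6;  b_125 = 8;  b_126 = 8;  b_127 = 8;  b_128 = 4
  b_129 = 10;  b_130 = 11;  b_131 = 9;  b_132 = 4;  b_133 = 8;  b_134 = 12
  b_135 = 6;  b_136 = 10;  b_137 = 11;  b_138 = 5;  b_139 = 10;  b_140 = 9
  b_141 = 10;  b_142 = 1;  b_143 = 1;  b_144 = 2;  b_145 = 12;  b_146 = 1
  b_147 = 10;  b_148 = 4;  b_149 = 6;  b_150 = 0;  b_151 = 3;  b_152 = 3
  b_153 = 1;  b_154 = 11;  b_155 = 1;  b_156 = 8;  b_157 = 9;  b_158 = 10
  b_159 = 5;  b_160 = 8;  b_161 = 1;  b_162 = 1;  b_163 = 6;  b_164 = 6
  b_165 = 0;  b_166 = 12;  b_167 = 9;  b_168 = 2;  b_169 = 9;  b_170 = 9
  b_171 = 12;  b_172 = 0;  b_173 = 4;  b_174 = 9;  b_175 = 9;  b_176 = 8
  b_177 = 6;  b_178 = 5;  b_179 = 7;  b_180 = 4;  b_181 = 12;  b_182 = 10
  b_183 = 12;  b_184 = 11;  b_185 = 5;  b_186 = 6;  b_187 = 2;  b_188 = 11
  b_189 = 12;  b_190 = 9;  b_191 = 6;  b_192 = 3;  b_193 = 8;  b_194 = 1
  b_195 = 5;  b_196 = 0;  b_197 = 5;  b_198 = 2;  b_199 = 4;  b_200 = 5
  b_201 = 11;  b_202 = 2;  b_203 = 5;  b_204 = 11;  b_205 = 6;  b_206 = 12
  b_207 = 10;  b_208 = 8;  b_209 = 4;  b_210 = 6;  b_211 = 4;  b_212 = 10
  b_213 = 2;  b_214 = 3;  b_215 = 3;  b_216 = 10;  b_217 = 4;  b_218 = 2
  b_219 = 6;  b_220 = 4;  b_221 = 1;  b_222 = 9;  b_223 = 2;  b_224 = 5
  b_225 = 2;  b_226 = 0;  b_227 = 11;  b_228 = 12;  b_229 = 0;  b_230 = 0
  b_231 = 2;  b_232 = 10;  b_233 = 6;  b_234 = 1;  b_235 = 9;  b_236 = 11
  b_237 = 11;  b_238 = 3;  b_239 = 11;  b_240 = 6;  b_241 = 3;  b_242 = 4
  b_243 = 7;  b_244 = 6;  b_245 = 11;  b_246 = 0;  b_247 = 6;  b_248 = 8
  b_249 = 12;  b_250 = 2;  b_251 = 3;  b_252 = 12;  b_253 = 3;  b_254 = 5
  b_255 = 0;  b_256 = 1;  b_257 = 8;  b_258 = 5;  b_259 = 3;  b_260 = 6
  b_261 = 6
b_262 = 5·6 + 4·6 + 11·3 = 9
b_263 = 5·9 + 4·6 + 11·6 = 5

5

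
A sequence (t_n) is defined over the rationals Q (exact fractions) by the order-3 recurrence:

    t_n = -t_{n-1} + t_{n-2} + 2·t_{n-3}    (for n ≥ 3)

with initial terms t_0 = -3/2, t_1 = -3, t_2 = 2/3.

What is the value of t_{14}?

t_3 = -1·2/3 + 1·-3 + 2·-3/2 = -20/3
t_4 = -1·-20/3 + 1·2/3 + 2·-3 = 4/3
t_5 = -1·4/3 + 1·-20/3 + 2·2/3 = -20/3
t_6 = -1·-20/3 + 1·4/3 + 2·-20/3 = -16/3
t_7 = -1·-16/3 + 1·-20/3 + 2·4/3 = 4/3
t_8 = -1·4/3 + 1·-16/3 + 2·-20/3 = -20
t_9 = -1·-20 + 1·4/3 + 2·-16/3 = 32/3
t_10 = -1·32/3 + 1·-20 + 2·4/3 = -28
t_11 = -1·-28 + 1·32/3 + 2·-20 = -4/3
t_12 = -1·-4/3 + 1·-28 + 2·32/3 = -16/3
t_13 = -1·-16/3 + 1·-4/3 + 2·-28 = -52
t_14 = -1·-52 + 1·-16/3 + 2·-4/3 = 44

44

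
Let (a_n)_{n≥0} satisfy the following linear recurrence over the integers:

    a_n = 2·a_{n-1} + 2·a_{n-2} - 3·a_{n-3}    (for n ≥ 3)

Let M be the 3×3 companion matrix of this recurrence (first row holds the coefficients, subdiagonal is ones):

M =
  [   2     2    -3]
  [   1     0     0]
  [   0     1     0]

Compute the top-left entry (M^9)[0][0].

(M^9)[0][0] is the top entry after applying M 9 times to the unit state (1, 0, 0). Equivalently it is h_{11} for the auxiliary sequence (h_n) obeying the same recurrence with h_2 = 1 and h_i = 0 for 0 ≤ i < 2:
h_3 = 2·1 + 2·0 + -3·0 = 2
h_4 = 2·2 + 2·1 + -3·0 = 6
h_5 = 2·6 + 2·2 + -3·1 = 13
h_6 = 2·13 + 2·6 + -3·2 = 32
h_7 = 2·32 + 2·13 + -3·6 = 72
h_8 = 2·72 + 2·32 + -3·13 = 169
h_9 = 2·169 + 2·72 + -3·32 = 386
h_10 = 2·386 + 2·169 + -3·72 = 894
h_11 = 2·894 + 2·386 + -3·169 = 2053

2053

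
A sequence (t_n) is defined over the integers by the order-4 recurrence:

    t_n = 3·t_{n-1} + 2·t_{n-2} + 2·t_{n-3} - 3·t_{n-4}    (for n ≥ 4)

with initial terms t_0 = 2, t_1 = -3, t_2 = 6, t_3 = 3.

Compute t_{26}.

28365672360453

t_4 = 3·3 + 2·6 + 2·-3 + -3·2 = 9
t_5 = 3·9 + 2·3 + 2·6 + -3·-3 = 54
t_6 = 3·54 + 2·9 + 2·3 + -3·6 = 168
t_7 = 3·168 + 2·54 + 2·9 + -3·3 = 621
t_8 = 3·621 + 2·168 + 2·54 + -3·9 = 2280
t_9 = 3·2280 + 2·621 + 2·168 + -3·54 = 8256
t_10 = 3·8256 + 2·2280 + 2·621 + -3·168 = 30066
t_11 = 3·30066 + 2·8256 + 2·2280 + -3·621 = 109407
t_12 = 3·109407 + 2·30066 + 2·8256 + -3·2280 = 398025
t_13 = 3·398025 + 2·109407 + 2·30066 + -3·8256 = 1448253
t_14 = 3·1448253 + 2·398025 + 2·109407 + -3·30066 = 5269425
t_15 = 3·5269425 + 2·1448253 + 2·398025 + -3·109407 = 19172610
t_16 = 3·19172610 + 2·5269425 + 2·1448253 + -3·398025 = 69759111
t_17 = 3·69759111 + 2·19172610 + 2·5269425 + -3·1448253 = 253816644
t_18 = 3·253816644 + 2·69759111 + 2·19172610 + -3·5269425 = 923505099
t_19 = 3·923505099 + 2·253816644 + 2·69759111 + -3·19172610 = 3360148977
t_20 = 3·3360148977 + 2·923505099 + 2·253816644 + -3·69759111 = 12225813084
t_21 = 3·12225813084 + 2·3360148977 + 2·923505099 + -3·253816644 = 44483297472
t_22 = 3·44483297472 + 2·12225813084 + 2·3360148977 + -3·923505099 = 161851301241
t_23 = 3·161851301241 + 2·44483297472 + 2·12225813084 + -3·3360148977 = 588891677904
t_24 = 3·588891677904 + 2·161851301241 + 2·44483297472 + -3·12225813084 = 2142666791886
t_25 = 3·2142666791886 + 2·588891677904 + 2·161851301241 + -3·44483297472 = 7796036441532
t_26 = 3·7796036441532 + 2·2142666791886 + 2·588891677904 + -3·161851301241 = 28365672360453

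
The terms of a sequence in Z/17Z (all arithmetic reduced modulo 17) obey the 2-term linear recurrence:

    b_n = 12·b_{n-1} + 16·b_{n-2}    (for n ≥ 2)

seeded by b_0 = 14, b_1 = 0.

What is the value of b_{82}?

3

b_2 = 12·0 + 16·14 = 3
b_3 = 12·3 + 16·0 = 2
b_4 = 12·2 + 16·3 = 4
b_5 = 12·4 + 16·2 = 12
b_6 = 12·12 + 16·4 = 4
b_7 = 12·4 + 16·12 = 2
b_8 = 12·2 + 16·4 = 3
b_9 = 12·3 + 16·2 = 0
b_10 = 12·0 + 16·3 = 14
b_11 = 12·14 + 16·0 = 15
b_12 = 12·15 + 16·14 = 13
b_13 = 12·13 + 16·15 = 5
b_14 = 12·5 + 16·13 = 13
b_15 = 12·13 + 16·5 = 15
b_16 = 12·15 + 16·13 = 14
b_17 = 12·14 + 16·15 = 0
(b_16, b_17) = (14, 0) = (b_0, b_1), so the sequence has period 16.
82 ≡ 2 (mod 16), hence b_82 = b_2 = 3.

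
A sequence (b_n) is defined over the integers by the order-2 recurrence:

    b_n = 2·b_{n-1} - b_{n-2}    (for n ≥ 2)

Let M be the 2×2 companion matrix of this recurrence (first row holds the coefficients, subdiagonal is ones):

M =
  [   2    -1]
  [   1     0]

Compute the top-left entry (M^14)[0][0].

(M^14)[0][0] is the top entry after applying M 14 times to the unit state (1, 0). Equivalently it is h_{15} for the auxiliary sequence (h_n) obeying the same recurrence with h_1 = 1 and h_i = 0 for 0 ≤ i < 1:
h_2 = 2·1 + -1·0 = 2
h_3 = 2·2 + -1·1 = 3
h_4 = 2·3 + -1·2 = 4
h_5 = 2·4 + -1·3 = 5
h_6 = 2·5 + -1·4 = 6
h_7 = 2·6 + -1·5 = 7
h_8 = 2·7 + -1·6 = 8
h_9 = 2·8 + -1·7 = 9
h_10 = 2·9 + -1·8 = 10
h_11 = 2·10 + -1·9 = 11
h_12 = 2·11 + -1·10 = 12
h_13 = 2·12 + -1·11 = 13
h_14 = 2·13 + -1·12 = 14
h_15 = 2·14 + -1·13 = 15

15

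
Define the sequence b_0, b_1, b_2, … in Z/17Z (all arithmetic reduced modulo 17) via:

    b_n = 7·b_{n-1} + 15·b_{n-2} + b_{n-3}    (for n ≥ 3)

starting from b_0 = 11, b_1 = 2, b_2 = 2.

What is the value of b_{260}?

9

b_3 = 7·2 + 15·2 + 1·11 = 4
b_4 = 7·4 + 15·2 + 1·2 = 9
b_5 = 7·9 + 15·4 + 1·2 = 6
b_6 = 7·6 + 15·9 + 1·4 = 11
b_7 = 7·11 + 15·6 + 1·9 = 6
b_8 = 7·6 + 15·11 + 1·6 = 9
Continuing the recurrence:
  b_9 = 11;  b_10 = 14;  b_11 = 0;  b_12 = 0;  b_13 = 14;  b_14 = 13
  b_15 = 12;  b_16 = 4;  b_17 = 0;  b_18 = 4;  b_19 = 15;  b_20 = 12
  b_21 = 7;  b_22 = 6;  b_23 = 6;  b_24 = 3;  b_25 = 15;  b_26 = 3
  b_27 = 11;  b_28 = 1;  b_29 = 5;  b_30 = 10;  b_31 = 10;  b_32 = 4
  b_33 = 1;  b_34 = 9;  b_35 = 14;  b_36 = 13;  b_37 = 4;  b_38 = 16
  b_39 = 15;  b_40 = 9;  b_41 = 15;  b_42 = 0;  b_43 = 13;  b_44 = 4
  b_45 = 2;  b_46 = 2;  b_47 = 14;  b_48 = 11;  b_49 = 0;  b_50 = 9
  b_51 = 6;  b_52 = 7;  b_53 = 12;  b_54 = 8;  b_55 = 5;  b_56 = 14
  b_57 = 11;  b_58 = 3;  b_59 = 13;  b_60 = 11;  b_61 = 3;  b_62 = 12
  b_63 = 4;  b_64 = 7;  b_65 = 2;  b_66 = 4;  b_67 = 14;  b_68 = 7
  b_69 = 8;  b_70 = 5;  b_71 = 9;  b_72 = 10;  b_73 = 6;  b_74 = 14
  b_75 = 11;  b_76 = 4;  b_77 = 3;  b_78 = 7;  b_79 = 13;  b_80 = 12
  b_81 = 14;  b_82 = 2;  b_83 = 15;  b_84 = 13;  b_85 = 12;  b_86 = 5
  b_87 = 7;  b_88 = 0;  b_89 = 8;  b_90 = 12;  b_91 = 0;  b_92 = 1
  b_93 = 2;  b_94 = 12;  b_95 = 13;  b_96 = 1;  b_97 = 10;  b_98 = 13
  b_99 = 4;  b_100 = 12;  b_101 = 4;  b_102 = 8;  b_103 = 9;  b_104 = 0
  b_105 = 7;  b_106 = 7;  b_107 = 1;  b_108 = 0;  b_109 = 5;  b_110 = 2
  b_111 = 4;  b_112 = 12;  b_113 = 10;  b_114 = 16;  b_115 = 2;  b_116 = 9
  b_117 = 7;  b_118 = 16;  b_119 = 5;  b_120 = 10;  b_121 = 8;  b_122 = 7
  b_123 = 9;  b_124 = 6;  b_125 = 14;  b_126 = 10;  b_127 = 14;  b_128 = 7
  b_129 = 14;  b_130 = 13;  b_131 = 2;  b_132 = 2;  b_133 = 6;  b_134 = 6
  b_135 = 15;  b_136 = 14;  b_137 = 6;  b_138 = 12;  b_139 = 1;  b_140 = 6
  b_141 = 1;  b_142 = 13;  b_143 = 10;  b_144 = 11;  b_145 = 2;  b_146 = 2
  b_147 = 4;  b_148 = 9;  b_149 = 6;  b_150 = 11;  b_151 = 6;  b_152 = 9
  b_153 = 11;  b_154 = 14;  b_155 = 0;  b_156 = 0;  b_157 = 14;  b_158 = 13
  b_159 = 12;  b_160 = 4;  b_161 = 0;  b_162 = 4;  b_163 = 15;  b_164 = 12
  b_165 = 7;  b_166 = 6;  b_167 = 6;  b_168 = 3;  b_169 = 15;  b_170 = 3
  b_171 = 11;  b_172 = 1;  b_173 = 5;  b_174 = 10;  b_175 = 10;  b_176 = 4
  b_177 = 1;  b_178 = 9;  b_179 = 14;  b_180 = 13;  b_181 = 4;  b_182 = 16
  b_183 = 15;  b_184 = 9;  b_185 = 15;  b_186 = 0;  b_187 = 13;  b_188 = 4
  b_189 = 2;  b_190 = 2;  b_191 = 14;  b_192 = 11;  b_193 = 0;  b_194 = 9
  b_195 = 6;  b_196 = 7;  b_197 = 12;  b_198 = 8;  b_199 = 5;  b_200 = 14
  b_201 = 11;  b_202 = 3;  b_203 = 13;  b_204 = 11;  b_205 = 3;  b_206 = 12
  b_207 = 4;  b_208 = 7;  b_209 = 2;  b_210 = 4;  b_211 = 14;  b_212 = 7
  b_213 = 8;  b_214 = 5;  b_215 = 9;  b_216 = 10;  b_217 = 6;  b_218 = 14
  b_219 = 11;  b_220 = 4;  b_221 = 3;  b_222 = 7;  b_223 = 13;  b_224 = 12
  b_225 = 14;  b_226 = 2;  b_227 = 15;  b_228 = 13;  b_229 = 12;  b_230 = 5
  b_231 = 7;  b_232 = 0;  b_233 = 8;  b_234 = 12;  b_235 = 0;  b_236 = 1
  b_237 = 2;  b_238 = 12;  b_239 = 13;  b_240 = 1;  b_241 = 10;  b_242 = 13
  b_243 = 4;  b_244 = 12;  b_245 = 4;  b_246 = 8;  b_247 = 9;  b_248 = 0
  b_249 = 7;  b_250 = 7;  b_251 = 1;  b_252 = 0;  b_253 = 5;  b_254 = 2
  b_255 = 4;  b_256 = 12;  b_257 = 10;  b_258 = 16
b_259 = 7·16 + 15·10 + 1·12 = 2
b_260 = 7·2 + 15·16 + 1·10 = 9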